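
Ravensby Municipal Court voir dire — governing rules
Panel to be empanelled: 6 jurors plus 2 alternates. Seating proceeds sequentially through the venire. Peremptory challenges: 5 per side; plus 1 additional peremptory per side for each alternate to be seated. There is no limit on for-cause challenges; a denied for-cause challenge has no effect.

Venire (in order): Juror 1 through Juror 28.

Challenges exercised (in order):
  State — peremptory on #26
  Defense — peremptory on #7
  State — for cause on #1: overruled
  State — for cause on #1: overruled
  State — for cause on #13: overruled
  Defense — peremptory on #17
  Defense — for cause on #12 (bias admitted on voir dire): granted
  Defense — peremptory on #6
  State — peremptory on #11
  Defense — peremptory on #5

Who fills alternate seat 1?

10

Removed: #5, #6, #7, #11, #12, #17, #26. (#1, #13 stay — for-cause denied.)
Seating in order: seats 1–6 → #1, #2, #3, #4, #8, #9; alternates → #10, #13.
So alternate 1 is #10.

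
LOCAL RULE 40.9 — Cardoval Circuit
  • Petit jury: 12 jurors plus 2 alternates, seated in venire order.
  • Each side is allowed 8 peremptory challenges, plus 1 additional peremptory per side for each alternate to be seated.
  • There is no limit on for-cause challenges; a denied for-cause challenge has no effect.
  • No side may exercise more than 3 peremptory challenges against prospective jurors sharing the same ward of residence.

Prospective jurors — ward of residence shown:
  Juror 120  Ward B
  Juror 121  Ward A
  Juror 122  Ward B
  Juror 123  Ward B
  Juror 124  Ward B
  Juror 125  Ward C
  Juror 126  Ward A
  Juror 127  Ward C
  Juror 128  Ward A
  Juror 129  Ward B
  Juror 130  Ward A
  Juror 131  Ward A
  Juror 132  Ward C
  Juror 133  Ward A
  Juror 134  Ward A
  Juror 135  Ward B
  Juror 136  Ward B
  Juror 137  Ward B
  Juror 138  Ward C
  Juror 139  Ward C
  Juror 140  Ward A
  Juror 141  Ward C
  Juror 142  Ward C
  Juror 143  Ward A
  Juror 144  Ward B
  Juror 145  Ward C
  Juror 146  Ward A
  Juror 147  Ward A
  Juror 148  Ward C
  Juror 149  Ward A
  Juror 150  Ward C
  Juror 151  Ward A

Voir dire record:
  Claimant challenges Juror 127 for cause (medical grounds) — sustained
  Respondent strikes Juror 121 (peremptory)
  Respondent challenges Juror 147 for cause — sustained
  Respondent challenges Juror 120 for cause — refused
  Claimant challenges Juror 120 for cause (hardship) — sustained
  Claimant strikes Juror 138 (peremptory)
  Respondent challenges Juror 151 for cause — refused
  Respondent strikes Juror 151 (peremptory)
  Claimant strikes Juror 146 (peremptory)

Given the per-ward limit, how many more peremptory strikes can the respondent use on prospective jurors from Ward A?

Respondent peremptories so far: #121, #151 — 2 of 10 used, 8 left overall.
Against Ward A: #121, #151 — 2 used; per-ward cap 3 leaves 1.
Binding limit: min(8, 1) = 1.

1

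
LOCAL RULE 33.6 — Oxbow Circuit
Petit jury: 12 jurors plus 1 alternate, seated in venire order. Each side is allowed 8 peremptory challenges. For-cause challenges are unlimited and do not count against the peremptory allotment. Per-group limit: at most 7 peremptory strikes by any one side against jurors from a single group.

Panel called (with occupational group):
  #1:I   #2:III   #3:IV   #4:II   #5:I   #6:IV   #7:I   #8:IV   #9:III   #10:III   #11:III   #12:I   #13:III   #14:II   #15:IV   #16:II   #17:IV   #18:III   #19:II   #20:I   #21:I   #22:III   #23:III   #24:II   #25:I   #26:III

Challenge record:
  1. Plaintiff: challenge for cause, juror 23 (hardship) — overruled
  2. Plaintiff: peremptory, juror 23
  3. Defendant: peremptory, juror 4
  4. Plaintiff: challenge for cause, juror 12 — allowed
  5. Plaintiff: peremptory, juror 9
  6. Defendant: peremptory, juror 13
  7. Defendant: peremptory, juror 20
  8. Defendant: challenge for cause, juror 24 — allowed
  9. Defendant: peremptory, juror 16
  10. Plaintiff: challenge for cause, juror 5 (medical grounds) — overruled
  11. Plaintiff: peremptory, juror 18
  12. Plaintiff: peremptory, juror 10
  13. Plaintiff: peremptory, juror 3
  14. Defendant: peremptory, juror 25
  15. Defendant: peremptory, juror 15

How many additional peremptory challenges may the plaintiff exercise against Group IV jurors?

3

Plaintiff peremptories so far: #23, #9, #18, #10, #3 — 5 of 8 used, 3 left overall.
Against Group IV: #3 — 1 used; per-group cap 7 leaves 6.
Binding limit: min(3, 6) = 3.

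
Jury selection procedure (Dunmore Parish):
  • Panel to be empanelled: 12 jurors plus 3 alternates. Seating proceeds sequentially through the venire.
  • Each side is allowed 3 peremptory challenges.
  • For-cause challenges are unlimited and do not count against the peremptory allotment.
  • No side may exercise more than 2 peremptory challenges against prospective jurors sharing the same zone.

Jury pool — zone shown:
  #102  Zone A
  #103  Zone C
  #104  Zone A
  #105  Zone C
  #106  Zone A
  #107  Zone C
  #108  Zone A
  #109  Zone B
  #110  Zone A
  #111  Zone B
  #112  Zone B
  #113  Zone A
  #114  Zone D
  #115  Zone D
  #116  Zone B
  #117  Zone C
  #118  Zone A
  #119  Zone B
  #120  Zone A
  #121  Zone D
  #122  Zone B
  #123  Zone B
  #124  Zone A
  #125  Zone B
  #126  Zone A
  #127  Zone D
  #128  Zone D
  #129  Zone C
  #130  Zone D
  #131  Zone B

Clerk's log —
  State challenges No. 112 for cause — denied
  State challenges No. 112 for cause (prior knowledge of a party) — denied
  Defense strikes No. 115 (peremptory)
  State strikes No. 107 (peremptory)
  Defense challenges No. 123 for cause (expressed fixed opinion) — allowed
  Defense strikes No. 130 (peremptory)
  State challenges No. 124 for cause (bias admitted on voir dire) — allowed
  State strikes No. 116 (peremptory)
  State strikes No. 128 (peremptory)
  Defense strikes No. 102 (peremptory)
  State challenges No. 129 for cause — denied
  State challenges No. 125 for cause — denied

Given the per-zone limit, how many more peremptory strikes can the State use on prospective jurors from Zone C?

State peremptories so far: #107, #116, #128 — 3 of 3 used, 0 left overall.
Against Zone C: #107 — 1 used; per-zone cap 2 leaves 1.
Binding limit: min(0, 1) = 0.

0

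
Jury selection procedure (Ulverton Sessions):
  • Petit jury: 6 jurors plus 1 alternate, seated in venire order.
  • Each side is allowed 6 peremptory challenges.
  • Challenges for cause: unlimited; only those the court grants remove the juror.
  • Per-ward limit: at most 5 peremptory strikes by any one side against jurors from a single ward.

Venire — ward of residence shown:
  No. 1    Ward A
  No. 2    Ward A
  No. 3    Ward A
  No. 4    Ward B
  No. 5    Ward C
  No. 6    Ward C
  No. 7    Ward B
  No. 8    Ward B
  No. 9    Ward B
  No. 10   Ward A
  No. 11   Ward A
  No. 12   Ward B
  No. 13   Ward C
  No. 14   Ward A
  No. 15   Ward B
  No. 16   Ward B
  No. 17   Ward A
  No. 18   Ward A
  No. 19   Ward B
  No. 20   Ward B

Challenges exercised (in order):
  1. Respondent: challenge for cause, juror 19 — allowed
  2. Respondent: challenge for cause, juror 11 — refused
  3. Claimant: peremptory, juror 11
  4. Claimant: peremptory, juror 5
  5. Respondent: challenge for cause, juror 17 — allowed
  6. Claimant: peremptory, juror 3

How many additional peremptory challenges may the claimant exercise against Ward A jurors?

3

Claimant peremptories so far: #11, #5, #3 — 3 of 6 used, 3 left overall.
Against Ward A: #11, #3 — 2 used; per-ward cap 5 leaves 3.
Binding limit: min(3, 3) = 3.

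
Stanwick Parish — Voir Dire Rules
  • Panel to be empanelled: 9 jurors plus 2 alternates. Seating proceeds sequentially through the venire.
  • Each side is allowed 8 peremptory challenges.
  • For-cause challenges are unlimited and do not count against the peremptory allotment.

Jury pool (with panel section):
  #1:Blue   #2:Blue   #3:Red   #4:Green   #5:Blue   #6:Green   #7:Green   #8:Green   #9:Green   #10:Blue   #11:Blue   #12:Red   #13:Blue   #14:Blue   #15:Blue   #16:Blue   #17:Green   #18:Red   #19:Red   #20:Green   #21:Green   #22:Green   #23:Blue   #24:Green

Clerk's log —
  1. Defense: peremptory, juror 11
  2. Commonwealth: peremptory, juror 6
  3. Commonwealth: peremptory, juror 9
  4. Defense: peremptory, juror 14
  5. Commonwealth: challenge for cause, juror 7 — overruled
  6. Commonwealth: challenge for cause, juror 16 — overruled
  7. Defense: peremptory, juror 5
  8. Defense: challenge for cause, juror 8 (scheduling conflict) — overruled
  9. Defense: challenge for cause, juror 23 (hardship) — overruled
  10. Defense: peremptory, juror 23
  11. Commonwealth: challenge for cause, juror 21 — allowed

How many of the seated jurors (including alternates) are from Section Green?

3

Removed: #5, #6, #9, #11, #14, #21, #23.
Seated (11 incl. alternates): #1, #2, #3, #4, #7, #8, #10, #12, #13, #15, #16.
Of those, in Section Green: #4, #7, #8 → 3.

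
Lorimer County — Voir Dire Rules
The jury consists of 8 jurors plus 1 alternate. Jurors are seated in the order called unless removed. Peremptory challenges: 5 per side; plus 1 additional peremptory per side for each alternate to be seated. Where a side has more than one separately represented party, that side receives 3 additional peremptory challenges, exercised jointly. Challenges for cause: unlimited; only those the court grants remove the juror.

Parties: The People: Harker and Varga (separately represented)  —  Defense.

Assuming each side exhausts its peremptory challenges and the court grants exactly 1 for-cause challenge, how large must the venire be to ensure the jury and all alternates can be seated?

Seats to fill: 8 + 1 alternates = 9.
Peremptories — The People: 5 + 1×1 + 3 = 9; Defense: 5 + 1×1 = 6; total 15.
For-cause removals: 1.
Minimum venire: 9 + 15 + 1 = 25.

25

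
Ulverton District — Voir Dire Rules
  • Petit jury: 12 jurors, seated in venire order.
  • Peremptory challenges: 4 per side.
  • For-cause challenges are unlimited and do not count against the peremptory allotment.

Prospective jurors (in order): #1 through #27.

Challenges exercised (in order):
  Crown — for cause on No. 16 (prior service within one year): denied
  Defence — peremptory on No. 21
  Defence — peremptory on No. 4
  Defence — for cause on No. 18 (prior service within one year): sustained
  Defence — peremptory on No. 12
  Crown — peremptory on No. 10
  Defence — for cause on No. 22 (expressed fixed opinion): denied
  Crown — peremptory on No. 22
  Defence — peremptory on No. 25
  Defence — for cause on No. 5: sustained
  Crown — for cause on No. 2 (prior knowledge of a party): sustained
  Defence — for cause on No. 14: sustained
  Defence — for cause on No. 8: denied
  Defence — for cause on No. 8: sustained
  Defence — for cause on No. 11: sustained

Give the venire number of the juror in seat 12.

Removed: #2, #4, #5, #8, #10, #11, #12, #14, #18, #21, #22, #25. (#16 stays — for-cause denied.)
Seating in order: seats 1–12 → #1, #3, #6, #7, #9, #13, #15, #16, #17, #19, #20, #23.
So seat 12 is #23.

23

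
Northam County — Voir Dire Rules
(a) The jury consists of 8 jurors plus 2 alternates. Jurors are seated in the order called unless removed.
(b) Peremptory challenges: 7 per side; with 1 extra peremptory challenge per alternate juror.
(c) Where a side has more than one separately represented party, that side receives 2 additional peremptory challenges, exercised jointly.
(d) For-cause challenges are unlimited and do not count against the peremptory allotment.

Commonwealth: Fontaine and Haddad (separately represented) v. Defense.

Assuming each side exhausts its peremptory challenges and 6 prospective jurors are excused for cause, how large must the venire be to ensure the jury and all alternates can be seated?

Seats to fill: 8 + 2 alternates = 10.
Peremptories — Commonwealth: 7 + 1×2 + 2 = 11; Defense: 7 + 1×2 = 9; total 20.
For-cause removals: 6.
Minimum venire: 10 + 20 + 6 = 36.

36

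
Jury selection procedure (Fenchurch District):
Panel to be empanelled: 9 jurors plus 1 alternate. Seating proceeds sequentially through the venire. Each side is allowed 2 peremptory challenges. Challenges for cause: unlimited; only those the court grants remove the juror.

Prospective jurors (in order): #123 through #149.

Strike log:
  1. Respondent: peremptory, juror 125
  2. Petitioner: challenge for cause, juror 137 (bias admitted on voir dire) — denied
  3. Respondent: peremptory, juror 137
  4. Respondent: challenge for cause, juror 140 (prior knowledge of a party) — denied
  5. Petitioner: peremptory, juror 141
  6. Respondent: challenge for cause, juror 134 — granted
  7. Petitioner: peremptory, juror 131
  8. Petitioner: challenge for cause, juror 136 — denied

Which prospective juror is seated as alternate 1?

135

Removed: #125, #131, #134, #137, #141. (#136, #140 stay — for-cause denied.)
Seating in order: seats 1–9 → #123, #124, #126, #127, #128, #129, #130, #132, #133; alternates → #135.
So alternate 1 is #135.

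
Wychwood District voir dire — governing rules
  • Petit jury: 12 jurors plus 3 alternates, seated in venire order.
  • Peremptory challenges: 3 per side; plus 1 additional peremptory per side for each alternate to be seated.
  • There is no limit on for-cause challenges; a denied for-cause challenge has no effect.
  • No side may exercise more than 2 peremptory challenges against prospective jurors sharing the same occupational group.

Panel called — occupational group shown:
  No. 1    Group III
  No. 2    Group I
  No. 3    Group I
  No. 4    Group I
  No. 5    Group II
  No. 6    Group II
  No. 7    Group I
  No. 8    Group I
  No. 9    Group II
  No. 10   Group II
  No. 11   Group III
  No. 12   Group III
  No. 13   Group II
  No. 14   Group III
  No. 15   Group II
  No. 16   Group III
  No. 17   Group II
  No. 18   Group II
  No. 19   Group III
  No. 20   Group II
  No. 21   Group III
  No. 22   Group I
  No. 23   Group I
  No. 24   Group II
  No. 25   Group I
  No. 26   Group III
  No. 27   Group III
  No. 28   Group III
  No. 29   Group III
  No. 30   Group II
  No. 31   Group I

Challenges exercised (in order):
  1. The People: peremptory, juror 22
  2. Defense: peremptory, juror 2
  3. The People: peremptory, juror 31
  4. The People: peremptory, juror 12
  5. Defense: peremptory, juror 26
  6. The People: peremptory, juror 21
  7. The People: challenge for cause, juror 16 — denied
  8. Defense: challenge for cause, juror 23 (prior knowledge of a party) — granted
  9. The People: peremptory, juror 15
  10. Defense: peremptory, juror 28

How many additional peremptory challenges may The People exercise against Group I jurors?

The People peremptories so far: #22, #31, #12, #21, #15 — 5 of 6 used, 1 left overall.
Against Group I: #22, #31 — 2 used; per-group cap 2 leaves 0.
Binding limit: min(1, 0) = 0.

0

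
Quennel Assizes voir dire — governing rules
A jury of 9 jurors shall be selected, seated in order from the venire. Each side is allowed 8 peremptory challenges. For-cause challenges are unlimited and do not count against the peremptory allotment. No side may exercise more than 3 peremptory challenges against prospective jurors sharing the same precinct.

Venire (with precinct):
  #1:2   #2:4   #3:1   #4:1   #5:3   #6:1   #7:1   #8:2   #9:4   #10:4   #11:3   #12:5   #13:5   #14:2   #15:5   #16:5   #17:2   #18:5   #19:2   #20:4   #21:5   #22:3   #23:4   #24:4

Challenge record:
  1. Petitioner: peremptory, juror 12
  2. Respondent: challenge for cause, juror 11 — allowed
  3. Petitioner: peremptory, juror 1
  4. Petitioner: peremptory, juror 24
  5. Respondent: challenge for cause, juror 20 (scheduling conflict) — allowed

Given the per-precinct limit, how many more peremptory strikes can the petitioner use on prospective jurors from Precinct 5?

2

Petitioner peremptories so far: #12, #1, #24 — 3 of 8 used, 5 left overall.
Against Precinct 5: #12 — 1 used; per-precinct cap 3 leaves 2.
Binding limit: min(5, 2) = 2.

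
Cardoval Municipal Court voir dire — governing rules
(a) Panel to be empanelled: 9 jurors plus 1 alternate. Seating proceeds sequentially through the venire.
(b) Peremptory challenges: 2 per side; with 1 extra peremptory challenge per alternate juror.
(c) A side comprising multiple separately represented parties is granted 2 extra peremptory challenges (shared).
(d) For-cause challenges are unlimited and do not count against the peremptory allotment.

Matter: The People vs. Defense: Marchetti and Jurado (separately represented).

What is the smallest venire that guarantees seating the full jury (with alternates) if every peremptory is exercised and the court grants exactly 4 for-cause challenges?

22

Seats to fill: 9 + 1 alternates = 10.
Peremptories — The People: 2 + 1×1 = 3; Defense: 2 + 1×1 + 2 = 5; total 8.
For-cause removals: 4.
Minimum venire: 10 + 8 + 4 = 22.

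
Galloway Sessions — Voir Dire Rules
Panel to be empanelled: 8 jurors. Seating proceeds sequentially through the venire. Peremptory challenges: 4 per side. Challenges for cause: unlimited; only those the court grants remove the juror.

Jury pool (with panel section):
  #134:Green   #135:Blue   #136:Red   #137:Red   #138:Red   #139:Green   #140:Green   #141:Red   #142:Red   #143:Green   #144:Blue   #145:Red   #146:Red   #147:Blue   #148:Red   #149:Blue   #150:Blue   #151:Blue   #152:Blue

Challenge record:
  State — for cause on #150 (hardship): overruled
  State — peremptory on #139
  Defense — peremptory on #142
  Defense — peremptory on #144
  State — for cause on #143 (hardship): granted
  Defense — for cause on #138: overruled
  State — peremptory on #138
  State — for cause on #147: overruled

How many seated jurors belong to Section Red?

Removed: #138, #139, #142, #143, #144.
Seated jurors 1–8: #134, #135, #136, #137, #140, #141, #145, #146.
Of those, in Section Red: #136, #137, #141, #145, #146 → 5.

5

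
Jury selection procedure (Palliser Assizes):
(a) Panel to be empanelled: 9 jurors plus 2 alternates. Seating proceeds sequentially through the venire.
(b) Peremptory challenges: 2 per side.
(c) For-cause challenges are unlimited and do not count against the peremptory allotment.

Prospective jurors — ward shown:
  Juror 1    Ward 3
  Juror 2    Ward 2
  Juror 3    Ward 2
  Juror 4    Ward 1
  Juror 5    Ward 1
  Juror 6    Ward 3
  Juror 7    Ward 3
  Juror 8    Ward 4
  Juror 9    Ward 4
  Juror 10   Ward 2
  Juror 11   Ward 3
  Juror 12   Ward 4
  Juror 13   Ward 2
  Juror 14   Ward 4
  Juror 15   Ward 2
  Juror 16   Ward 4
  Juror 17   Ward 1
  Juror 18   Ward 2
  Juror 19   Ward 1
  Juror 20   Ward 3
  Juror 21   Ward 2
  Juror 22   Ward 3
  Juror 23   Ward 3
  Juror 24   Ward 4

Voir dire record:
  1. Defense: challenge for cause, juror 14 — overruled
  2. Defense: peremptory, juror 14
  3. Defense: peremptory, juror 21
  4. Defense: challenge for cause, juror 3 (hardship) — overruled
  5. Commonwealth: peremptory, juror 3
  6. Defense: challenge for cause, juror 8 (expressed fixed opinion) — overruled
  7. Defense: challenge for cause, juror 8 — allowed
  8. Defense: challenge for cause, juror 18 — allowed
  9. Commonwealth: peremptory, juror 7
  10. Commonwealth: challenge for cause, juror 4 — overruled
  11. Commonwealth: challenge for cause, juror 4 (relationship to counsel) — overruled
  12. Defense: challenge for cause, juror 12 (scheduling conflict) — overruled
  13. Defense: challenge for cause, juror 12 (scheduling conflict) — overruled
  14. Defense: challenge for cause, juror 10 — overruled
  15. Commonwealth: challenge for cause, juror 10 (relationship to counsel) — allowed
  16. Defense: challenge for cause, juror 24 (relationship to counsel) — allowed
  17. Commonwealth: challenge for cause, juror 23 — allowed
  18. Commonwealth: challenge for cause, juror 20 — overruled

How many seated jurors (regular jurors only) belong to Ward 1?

Removed: #3, #7, #8, #10, #14, #18, #21, #23, #24.
Seated jurors 1–9: #1, #2, #4, #5, #6, #9, #11, #12, #13 (alternates #15, #16 not counted).
Of those, in Ward 1: #4, #5 → 2.

2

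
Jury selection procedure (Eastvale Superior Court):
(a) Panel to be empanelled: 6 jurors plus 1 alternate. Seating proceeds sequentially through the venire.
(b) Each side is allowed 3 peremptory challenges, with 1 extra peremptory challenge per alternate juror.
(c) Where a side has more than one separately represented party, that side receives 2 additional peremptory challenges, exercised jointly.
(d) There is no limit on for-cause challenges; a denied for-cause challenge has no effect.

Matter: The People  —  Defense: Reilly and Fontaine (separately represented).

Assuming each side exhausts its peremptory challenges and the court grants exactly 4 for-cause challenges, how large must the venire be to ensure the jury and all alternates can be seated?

Seats to fill: 6 + 1 alternates = 7.
Peremptories — The People: 3 + 1×1 = 4; Defense: 3 + 1×1 + 2 = 6; total 10.
For-cause removals: 4.
Minimum venire: 7 + 10 + 4 = 21.

21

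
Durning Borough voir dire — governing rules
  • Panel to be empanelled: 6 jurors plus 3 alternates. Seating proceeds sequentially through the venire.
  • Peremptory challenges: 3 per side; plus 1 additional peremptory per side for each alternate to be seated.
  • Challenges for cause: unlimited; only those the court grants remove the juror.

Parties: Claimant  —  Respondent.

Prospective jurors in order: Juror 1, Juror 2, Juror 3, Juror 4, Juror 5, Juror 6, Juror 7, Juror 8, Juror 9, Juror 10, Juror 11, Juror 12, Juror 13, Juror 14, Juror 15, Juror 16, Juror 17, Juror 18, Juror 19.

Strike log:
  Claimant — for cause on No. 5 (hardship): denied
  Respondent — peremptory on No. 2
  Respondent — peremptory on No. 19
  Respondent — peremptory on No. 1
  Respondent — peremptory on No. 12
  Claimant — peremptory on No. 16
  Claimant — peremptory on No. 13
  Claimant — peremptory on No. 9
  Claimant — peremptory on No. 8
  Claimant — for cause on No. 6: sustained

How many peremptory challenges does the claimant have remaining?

2

Claimant allotment: 3 base + 1 × 3 alternates = 6.
Claimant peremptories used: #16, #13, #9, #8 — 4 (for-cause on #5, #6 don't count).
Remaining: 6 − 4 = 2.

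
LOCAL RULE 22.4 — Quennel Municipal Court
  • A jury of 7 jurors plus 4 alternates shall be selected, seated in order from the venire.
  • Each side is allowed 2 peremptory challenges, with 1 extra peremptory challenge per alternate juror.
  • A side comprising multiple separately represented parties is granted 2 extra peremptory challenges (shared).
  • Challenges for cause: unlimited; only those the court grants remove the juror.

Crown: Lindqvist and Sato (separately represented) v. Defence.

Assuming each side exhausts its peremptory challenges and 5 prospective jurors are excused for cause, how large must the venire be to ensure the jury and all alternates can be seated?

30

Seats to fill: 7 + 4 alternates = 11.
Peremptories — Crown: 2 + 1×4 + 2 = 8; Defence: 2 + 1×4 = 6; total 14.
For-cause removals: 5.
Minimum venire: 11 + 14 + 5 = 30.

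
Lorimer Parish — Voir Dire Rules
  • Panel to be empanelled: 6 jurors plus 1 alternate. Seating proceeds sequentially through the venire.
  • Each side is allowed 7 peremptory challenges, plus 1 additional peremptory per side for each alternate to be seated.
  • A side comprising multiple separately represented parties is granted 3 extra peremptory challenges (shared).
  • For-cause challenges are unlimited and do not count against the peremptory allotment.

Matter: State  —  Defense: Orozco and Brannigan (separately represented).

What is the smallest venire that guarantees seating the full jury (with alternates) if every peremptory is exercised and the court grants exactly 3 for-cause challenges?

Seats to fill: 6 + 1 alternates = 7.
Peremptories — State: 7 + 1×1 = 8; Defense: 7 + 1×1 + 3 = 11; total 19.
For-cause removals: 3.
Minimum venire: 7 + 19 + 3 = 29.

29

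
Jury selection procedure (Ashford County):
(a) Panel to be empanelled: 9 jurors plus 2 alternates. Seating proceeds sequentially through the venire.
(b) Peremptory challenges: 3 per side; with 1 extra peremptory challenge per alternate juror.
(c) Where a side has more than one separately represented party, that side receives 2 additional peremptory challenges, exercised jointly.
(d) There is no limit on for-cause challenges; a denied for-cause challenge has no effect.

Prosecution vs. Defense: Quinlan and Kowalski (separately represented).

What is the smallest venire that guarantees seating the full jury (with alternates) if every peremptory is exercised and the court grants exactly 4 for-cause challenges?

27

Seats to fill: 9 + 2 alternates = 11.
Peremptories — Prosecution: 3 + 1×2 = 5; Defense: 3 + 1×2 + 2 = 7; total 12.
For-cause removals: 4.
Minimum venire: 11 + 12 + 4 = 27.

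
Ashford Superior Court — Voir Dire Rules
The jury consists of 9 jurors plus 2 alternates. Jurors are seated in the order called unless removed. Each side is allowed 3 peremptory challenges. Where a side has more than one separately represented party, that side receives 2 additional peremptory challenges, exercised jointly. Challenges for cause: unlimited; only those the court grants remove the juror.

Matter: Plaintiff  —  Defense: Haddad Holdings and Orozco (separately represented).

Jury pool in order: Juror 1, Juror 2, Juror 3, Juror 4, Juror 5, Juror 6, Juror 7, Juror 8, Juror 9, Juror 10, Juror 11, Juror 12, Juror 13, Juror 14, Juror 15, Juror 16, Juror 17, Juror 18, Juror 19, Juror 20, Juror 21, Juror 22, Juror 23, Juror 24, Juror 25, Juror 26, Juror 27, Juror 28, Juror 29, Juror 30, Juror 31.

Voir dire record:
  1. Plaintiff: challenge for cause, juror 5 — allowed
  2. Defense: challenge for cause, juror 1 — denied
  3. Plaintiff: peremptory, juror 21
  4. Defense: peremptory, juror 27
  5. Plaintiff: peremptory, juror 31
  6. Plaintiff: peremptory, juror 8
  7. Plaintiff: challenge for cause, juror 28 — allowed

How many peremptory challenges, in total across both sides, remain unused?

Plaintiff allotment: 3. Defense allotment: 3 base + 2 multi-party = 5.
Plaintiff peremptories used: #21, #31, #8 — 3 (for-cause on #5, #28 don't count).
Defense peremptories used: #27 — 1 (the for-cause on #1 doesn't count).
Remaining: (3 − 3) + (5 − 1) = 4.

4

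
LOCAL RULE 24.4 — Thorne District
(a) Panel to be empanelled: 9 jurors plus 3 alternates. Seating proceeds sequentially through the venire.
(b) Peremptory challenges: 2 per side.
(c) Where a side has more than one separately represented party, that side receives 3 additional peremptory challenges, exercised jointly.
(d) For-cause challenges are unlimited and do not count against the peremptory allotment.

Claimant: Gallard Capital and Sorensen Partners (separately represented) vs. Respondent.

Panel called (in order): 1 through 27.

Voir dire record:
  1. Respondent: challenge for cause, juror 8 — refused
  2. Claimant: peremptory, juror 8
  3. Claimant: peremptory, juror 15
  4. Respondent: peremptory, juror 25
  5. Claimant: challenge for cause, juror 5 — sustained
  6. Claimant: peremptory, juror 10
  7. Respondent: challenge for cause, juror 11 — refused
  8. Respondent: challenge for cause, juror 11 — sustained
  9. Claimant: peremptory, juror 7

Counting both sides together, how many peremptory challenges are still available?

2

Claimant allotment: 2 base + 3 multi-party = 5. Respondent allotment: 2.
Claimant peremptories used: #8, #15, #10, #7 — 4 (the for-cause on #5 doesn't count).
Respondent peremptories used: #25 — 1 (for-cause on #8, #11, #11 don't count).
Remaining: (5 − 4) + (2 − 1) = 2.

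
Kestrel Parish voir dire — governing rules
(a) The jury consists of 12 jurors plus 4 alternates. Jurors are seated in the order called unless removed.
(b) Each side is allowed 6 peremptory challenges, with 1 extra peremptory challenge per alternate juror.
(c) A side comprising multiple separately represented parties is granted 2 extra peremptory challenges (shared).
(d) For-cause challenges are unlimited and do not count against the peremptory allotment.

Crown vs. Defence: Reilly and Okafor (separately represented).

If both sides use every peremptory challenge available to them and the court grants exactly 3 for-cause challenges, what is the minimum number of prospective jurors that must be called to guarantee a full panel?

41

Seats to fill: 12 + 4 alternates = 16.
Peremptories — Crown: 6 + 1×4 = 10; Defence: 6 + 1×4 + 2 = 12; total 22.
For-cause removals: 3.
Minimum venire: 16 + 22 + 3 = 41.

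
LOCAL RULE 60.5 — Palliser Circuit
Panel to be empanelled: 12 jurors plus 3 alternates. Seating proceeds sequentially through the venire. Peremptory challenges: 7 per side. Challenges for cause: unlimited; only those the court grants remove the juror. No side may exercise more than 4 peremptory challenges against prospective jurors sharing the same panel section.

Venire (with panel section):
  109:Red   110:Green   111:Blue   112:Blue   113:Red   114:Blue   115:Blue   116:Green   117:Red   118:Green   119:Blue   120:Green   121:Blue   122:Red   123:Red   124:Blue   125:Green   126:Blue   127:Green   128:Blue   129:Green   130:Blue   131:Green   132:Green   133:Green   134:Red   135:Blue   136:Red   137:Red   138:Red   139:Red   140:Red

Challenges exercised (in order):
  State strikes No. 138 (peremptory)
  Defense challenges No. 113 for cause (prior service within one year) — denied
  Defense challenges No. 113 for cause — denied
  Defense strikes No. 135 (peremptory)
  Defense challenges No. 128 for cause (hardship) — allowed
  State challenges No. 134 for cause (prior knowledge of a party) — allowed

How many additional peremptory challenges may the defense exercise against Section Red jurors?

4

Defense peremptories so far: #135 — 1 of 7 used, 6 left overall.
Against Section Red: none yet — per-section cap 4 leaves 4.
Binding limit: min(6, 4) = 4.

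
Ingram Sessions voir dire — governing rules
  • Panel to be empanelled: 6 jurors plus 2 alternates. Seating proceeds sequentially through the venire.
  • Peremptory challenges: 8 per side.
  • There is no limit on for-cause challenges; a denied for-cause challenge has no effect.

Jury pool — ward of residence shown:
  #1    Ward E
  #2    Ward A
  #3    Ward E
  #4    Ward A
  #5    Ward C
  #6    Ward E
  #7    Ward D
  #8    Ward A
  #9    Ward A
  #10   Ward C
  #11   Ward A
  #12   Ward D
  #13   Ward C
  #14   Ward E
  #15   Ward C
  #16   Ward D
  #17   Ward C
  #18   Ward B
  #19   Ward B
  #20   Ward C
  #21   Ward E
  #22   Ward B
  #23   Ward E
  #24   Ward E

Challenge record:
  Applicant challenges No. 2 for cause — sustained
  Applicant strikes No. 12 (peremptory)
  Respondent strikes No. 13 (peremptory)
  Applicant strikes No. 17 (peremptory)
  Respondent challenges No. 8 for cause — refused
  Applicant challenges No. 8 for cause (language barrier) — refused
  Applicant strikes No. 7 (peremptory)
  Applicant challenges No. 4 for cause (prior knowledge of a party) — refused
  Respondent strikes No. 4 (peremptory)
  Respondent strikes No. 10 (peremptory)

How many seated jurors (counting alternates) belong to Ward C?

Removed: #2, #4, #7, #10, #12, #13, #17.
Seated (8 incl. alternates): #1, #3, #5, #6, #8, #9, #11, #14.
Of those, in Ward C: #5 → 1.

1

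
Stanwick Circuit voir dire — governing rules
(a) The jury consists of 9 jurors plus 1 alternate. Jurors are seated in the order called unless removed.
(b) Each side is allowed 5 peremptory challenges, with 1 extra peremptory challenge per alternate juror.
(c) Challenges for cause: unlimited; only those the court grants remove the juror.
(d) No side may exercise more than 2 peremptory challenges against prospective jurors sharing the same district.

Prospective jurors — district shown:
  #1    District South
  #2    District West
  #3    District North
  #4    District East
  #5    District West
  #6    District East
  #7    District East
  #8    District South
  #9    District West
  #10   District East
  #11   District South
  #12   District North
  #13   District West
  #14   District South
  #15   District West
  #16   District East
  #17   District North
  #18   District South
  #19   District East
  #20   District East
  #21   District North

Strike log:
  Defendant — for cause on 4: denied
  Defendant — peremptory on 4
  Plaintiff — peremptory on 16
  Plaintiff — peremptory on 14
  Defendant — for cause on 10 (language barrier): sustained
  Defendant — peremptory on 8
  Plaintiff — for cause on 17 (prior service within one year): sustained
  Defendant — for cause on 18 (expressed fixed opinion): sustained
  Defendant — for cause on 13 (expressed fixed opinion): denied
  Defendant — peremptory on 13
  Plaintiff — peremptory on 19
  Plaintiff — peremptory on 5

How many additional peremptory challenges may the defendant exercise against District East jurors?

1

Defendant peremptories so far: #4, #8, #13 — 3 of 6 used, 3 left overall.
Against District East: #4 — 1 used; per-district cap 2 leaves 1.
Binding limit: min(3, 1) = 1.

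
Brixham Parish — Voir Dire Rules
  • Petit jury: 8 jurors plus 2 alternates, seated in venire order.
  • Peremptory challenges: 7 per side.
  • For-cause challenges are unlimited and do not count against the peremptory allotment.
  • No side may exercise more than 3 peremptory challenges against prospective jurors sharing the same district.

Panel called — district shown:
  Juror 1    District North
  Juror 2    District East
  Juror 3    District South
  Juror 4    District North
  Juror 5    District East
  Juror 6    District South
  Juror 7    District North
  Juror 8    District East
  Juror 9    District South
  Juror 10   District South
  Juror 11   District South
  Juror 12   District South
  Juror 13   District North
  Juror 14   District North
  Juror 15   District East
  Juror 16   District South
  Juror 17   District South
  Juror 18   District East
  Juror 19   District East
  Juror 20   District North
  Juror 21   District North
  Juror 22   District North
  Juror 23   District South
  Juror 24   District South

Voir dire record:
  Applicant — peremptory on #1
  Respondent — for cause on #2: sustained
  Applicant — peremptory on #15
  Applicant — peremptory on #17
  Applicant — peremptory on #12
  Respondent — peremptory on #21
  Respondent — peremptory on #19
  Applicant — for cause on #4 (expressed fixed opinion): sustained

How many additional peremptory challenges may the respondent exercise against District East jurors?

Respondent peremptories so far: #21, #19 — 2 of 7 used, 5 left overall.
Against District East: #19 — 1 used; per-district cap 3 leaves 2.
Binding limit: min(5, 2) = 2.

2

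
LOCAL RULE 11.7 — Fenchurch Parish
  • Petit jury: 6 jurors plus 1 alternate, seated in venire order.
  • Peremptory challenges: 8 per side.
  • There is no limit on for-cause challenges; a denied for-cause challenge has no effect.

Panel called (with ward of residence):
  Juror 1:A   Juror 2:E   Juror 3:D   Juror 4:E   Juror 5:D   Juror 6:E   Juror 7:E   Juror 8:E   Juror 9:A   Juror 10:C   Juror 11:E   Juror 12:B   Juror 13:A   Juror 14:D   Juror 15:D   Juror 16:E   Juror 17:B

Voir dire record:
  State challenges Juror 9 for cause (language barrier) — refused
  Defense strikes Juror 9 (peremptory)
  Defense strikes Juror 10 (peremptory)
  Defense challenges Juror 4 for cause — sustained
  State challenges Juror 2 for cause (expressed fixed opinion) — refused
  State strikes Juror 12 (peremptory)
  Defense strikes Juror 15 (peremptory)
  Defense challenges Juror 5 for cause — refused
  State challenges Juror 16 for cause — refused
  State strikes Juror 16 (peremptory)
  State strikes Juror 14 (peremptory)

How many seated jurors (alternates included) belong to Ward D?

Removed: #4, #9, #10, #12, #14, #15, #16.
Seated (7 incl. alternates): #1, #2, #3, #5, #6, #7, #8.
Of those, in Ward D: #3, #5 → 2.

2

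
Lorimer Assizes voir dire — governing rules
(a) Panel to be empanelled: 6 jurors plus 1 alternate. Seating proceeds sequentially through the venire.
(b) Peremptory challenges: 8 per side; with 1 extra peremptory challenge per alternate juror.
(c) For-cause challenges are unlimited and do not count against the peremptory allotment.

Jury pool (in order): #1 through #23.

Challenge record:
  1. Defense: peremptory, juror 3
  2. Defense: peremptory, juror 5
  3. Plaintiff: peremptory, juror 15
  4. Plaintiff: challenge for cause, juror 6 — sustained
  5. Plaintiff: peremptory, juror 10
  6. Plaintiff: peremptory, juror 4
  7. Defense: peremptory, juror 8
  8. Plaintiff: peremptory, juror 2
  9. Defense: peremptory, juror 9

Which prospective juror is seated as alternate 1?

Removed: #2, #3, #4, #5, #6, #8, #9, #10, #15.
Seating in order: seats 1–6 → #1, #7, #11, #12, #13, #14; alternates → #16.
So alternate 1 is #16.

16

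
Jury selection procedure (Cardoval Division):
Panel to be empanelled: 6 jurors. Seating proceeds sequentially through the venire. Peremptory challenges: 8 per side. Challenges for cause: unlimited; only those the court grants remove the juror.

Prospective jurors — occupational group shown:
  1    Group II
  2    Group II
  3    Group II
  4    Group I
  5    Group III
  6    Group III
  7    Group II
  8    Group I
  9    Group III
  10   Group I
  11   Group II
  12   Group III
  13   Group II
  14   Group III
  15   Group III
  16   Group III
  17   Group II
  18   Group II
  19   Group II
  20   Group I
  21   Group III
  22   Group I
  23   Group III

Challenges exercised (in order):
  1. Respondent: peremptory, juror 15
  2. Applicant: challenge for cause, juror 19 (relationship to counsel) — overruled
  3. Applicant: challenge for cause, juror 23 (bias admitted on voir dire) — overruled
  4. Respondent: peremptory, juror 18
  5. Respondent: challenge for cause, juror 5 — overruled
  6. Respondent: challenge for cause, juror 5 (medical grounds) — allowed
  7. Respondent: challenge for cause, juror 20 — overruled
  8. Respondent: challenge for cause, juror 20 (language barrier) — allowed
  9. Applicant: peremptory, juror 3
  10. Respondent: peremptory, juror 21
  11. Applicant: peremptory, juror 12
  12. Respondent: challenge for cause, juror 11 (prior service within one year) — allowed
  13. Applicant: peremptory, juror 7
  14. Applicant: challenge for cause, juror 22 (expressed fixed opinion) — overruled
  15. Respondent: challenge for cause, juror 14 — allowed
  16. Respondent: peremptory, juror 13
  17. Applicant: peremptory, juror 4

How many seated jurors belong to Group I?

Removed: #3, #4, #5, #7, #11, #12, #13, #14, #15, #18, #20, #21.
Seated jurors 1–6: #1, #2, #6, #8, #9, #10.
Of those, in Group I: #8, #10 → 2.

2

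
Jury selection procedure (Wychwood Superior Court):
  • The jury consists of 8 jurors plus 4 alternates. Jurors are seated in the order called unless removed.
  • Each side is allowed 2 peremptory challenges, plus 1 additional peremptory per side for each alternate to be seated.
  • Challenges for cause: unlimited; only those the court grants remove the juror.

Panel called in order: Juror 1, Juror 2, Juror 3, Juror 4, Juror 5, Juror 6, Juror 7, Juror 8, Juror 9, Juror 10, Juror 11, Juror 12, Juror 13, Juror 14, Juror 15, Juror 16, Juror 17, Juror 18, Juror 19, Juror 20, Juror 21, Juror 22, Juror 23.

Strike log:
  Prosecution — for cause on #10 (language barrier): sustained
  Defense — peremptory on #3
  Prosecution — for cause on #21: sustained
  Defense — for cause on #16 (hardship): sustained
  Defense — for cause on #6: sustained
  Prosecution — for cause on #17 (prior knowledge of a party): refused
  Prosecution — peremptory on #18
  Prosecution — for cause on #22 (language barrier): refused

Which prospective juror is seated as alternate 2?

13

Removed: #3, #6, #10, #16, #18, #21. (#17, #22 stay — for-cause denied.)
Seating in order: seats 1–8 → #1, #2, #4, #5, #7, #8, #9, #11; alternates → #12, #13, #14, #15.
So alternate 2 is #13.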